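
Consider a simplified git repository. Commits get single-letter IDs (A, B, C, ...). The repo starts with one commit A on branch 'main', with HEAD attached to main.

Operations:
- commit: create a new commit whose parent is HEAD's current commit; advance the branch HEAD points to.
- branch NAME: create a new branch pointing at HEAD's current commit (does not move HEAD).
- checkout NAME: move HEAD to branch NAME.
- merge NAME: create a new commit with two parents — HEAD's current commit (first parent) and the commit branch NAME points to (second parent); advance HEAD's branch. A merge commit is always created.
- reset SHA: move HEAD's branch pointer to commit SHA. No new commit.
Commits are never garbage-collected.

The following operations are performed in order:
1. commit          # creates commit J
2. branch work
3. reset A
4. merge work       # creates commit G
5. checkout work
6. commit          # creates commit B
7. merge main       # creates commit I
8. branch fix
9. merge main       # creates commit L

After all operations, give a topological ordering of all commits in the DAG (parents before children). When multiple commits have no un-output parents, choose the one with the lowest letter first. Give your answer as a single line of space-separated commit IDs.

After op 1 (commit): HEAD=main@J [main=J]
After op 2 (branch): HEAD=main@J [main=J work=J]
After op 3 (reset): HEAD=main@A [main=A work=J]
After op 4 (merge): HEAD=main@G [main=G work=J]
After op 5 (checkout): HEAD=work@J [main=G work=J]
After op 6 (commit): HEAD=work@B [main=G work=B]
After op 7 (merge): HEAD=work@I [main=G work=I]
After op 8 (branch): HEAD=work@I [fix=I main=G work=I]
After op 9 (merge): HEAD=work@L [fix=I main=G work=L]
commit A: parents=[]
commit B: parents=['J']
commit G: parents=['A', 'J']
commit I: parents=['B', 'G']
commit J: parents=['A']
commit L: parents=['I', 'G']

Answer: A J B G I L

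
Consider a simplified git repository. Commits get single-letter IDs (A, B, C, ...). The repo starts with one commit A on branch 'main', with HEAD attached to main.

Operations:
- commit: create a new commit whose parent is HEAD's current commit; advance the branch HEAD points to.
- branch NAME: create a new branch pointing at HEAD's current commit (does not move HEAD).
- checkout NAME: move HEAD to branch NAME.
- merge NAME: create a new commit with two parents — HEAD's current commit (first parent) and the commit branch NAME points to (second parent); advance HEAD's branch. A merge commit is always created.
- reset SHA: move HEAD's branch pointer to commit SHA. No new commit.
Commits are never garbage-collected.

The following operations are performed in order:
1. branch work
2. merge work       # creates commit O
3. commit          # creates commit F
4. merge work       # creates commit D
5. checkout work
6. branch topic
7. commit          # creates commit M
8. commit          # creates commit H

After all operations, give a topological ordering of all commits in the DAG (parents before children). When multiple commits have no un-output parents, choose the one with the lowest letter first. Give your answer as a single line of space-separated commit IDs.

Answer: A M H O F D

Derivation:
After op 1 (branch): HEAD=main@A [main=A work=A]
After op 2 (merge): HEAD=main@O [main=O work=A]
After op 3 (commit): HEAD=main@F [main=F work=A]
After op 4 (merge): HEAD=main@D [main=D work=A]
After op 5 (checkout): HEAD=work@A [main=D work=A]
After op 6 (branch): HEAD=work@A [main=D topic=A work=A]
After op 7 (commit): HEAD=work@M [main=D topic=A work=M]
After op 8 (commit): HEAD=work@H [main=D topic=A work=H]
commit A: parents=[]
commit D: parents=['F', 'A']
commit F: parents=['O']
commit H: parents=['M']
commit M: parents=['A']
commit O: parents=['A', 'A']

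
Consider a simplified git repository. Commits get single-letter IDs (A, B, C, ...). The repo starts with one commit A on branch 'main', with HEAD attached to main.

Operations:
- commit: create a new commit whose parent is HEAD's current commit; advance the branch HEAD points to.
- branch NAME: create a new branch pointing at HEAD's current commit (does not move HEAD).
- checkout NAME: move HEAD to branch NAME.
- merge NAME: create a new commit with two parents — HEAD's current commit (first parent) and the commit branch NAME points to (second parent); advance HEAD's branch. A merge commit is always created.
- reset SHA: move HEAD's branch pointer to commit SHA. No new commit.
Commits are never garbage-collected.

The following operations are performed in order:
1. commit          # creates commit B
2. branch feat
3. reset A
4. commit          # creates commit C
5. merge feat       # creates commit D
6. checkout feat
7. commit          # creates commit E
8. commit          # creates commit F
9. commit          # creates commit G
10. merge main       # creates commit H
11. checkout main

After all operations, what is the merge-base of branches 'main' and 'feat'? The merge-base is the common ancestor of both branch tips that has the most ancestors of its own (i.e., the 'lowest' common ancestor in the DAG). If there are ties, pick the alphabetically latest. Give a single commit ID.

Answer: D

Derivation:
After op 1 (commit): HEAD=main@B [main=B]
After op 2 (branch): HEAD=main@B [feat=B main=B]
After op 3 (reset): HEAD=main@A [feat=B main=A]
After op 4 (commit): HEAD=main@C [feat=B main=C]
After op 5 (merge): HEAD=main@D [feat=B main=D]
After op 6 (checkout): HEAD=feat@B [feat=B main=D]
After op 7 (commit): HEAD=feat@E [feat=E main=D]
After op 8 (commit): HEAD=feat@F [feat=F main=D]
After op 9 (commit): HEAD=feat@G [feat=G main=D]
After op 10 (merge): HEAD=feat@H [feat=H main=D]
After op 11 (checkout): HEAD=main@D [feat=H main=D]
ancestors(main=D): ['A', 'B', 'C', 'D']
ancestors(feat=H): ['A', 'B', 'C', 'D', 'E', 'F', 'G', 'H']
common: ['A', 'B', 'C', 'D']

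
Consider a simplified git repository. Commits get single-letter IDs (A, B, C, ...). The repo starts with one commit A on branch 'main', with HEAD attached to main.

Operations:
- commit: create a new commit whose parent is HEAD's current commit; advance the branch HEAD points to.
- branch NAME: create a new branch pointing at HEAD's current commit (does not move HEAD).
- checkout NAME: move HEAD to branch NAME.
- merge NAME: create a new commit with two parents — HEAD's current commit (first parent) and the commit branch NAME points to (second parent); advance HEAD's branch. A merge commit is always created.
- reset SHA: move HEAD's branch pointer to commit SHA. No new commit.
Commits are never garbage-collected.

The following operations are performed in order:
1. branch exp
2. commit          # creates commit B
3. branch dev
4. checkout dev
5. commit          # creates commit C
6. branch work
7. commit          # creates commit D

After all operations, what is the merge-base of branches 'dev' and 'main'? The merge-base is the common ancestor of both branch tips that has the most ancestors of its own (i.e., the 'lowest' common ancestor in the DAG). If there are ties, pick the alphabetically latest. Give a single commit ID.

Answer: B

Derivation:
After op 1 (branch): HEAD=main@A [exp=A main=A]
After op 2 (commit): HEAD=main@B [exp=A main=B]
After op 3 (branch): HEAD=main@B [dev=B exp=A main=B]
After op 4 (checkout): HEAD=dev@B [dev=B exp=A main=B]
After op 5 (commit): HEAD=dev@C [dev=C exp=A main=B]
After op 6 (branch): HEAD=dev@C [dev=C exp=A main=B work=C]
After op 7 (commit): HEAD=dev@D [dev=D exp=A main=B work=C]
ancestors(dev=D): ['A', 'B', 'C', 'D']
ancestors(main=B): ['A', 'B']
common: ['A', 'B']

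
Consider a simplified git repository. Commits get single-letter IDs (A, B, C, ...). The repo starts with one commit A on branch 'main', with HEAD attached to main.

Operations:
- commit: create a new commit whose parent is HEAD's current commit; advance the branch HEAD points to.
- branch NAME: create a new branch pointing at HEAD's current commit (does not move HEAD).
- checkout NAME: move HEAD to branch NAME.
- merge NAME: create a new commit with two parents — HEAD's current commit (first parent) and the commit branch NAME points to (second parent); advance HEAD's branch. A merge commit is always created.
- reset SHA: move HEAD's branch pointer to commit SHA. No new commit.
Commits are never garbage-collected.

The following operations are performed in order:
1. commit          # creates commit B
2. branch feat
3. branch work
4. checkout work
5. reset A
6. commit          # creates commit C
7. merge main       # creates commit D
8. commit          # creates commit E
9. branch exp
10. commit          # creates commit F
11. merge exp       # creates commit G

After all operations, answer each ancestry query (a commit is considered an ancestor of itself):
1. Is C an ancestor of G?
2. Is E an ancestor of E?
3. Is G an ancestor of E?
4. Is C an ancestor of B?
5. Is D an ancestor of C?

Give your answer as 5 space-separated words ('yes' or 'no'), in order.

Answer: yes yes no no no

Derivation:
After op 1 (commit): HEAD=main@B [main=B]
After op 2 (branch): HEAD=main@B [feat=B main=B]
After op 3 (branch): HEAD=main@B [feat=B main=B work=B]
After op 4 (checkout): HEAD=work@B [feat=B main=B work=B]
After op 5 (reset): HEAD=work@A [feat=B main=B work=A]
After op 6 (commit): HEAD=work@C [feat=B main=B work=C]
After op 7 (merge): HEAD=work@D [feat=B main=B work=D]
After op 8 (commit): HEAD=work@E [feat=B main=B work=E]
After op 9 (branch): HEAD=work@E [exp=E feat=B main=B work=E]
After op 10 (commit): HEAD=work@F [exp=E feat=B main=B work=F]
After op 11 (merge): HEAD=work@G [exp=E feat=B main=B work=G]
ancestors(G) = {A,B,C,D,E,F,G}; C in? yes
ancestors(E) = {A,B,C,D,E}; E in? yes
ancestors(E) = {A,B,C,D,E}; G in? no
ancestors(B) = {A,B}; C in? no
ancestors(C) = {A,C}; D in? no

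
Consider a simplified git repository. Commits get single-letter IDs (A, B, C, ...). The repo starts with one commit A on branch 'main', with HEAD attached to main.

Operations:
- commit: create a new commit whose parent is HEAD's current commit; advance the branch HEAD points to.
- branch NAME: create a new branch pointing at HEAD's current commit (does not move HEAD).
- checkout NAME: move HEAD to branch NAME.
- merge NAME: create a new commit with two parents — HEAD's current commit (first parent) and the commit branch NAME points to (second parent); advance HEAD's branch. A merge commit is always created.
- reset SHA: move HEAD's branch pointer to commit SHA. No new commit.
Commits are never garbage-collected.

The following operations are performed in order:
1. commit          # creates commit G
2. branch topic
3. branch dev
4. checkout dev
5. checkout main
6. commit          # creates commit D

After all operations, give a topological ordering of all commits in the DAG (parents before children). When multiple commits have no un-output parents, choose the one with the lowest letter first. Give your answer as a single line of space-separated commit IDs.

After op 1 (commit): HEAD=main@G [main=G]
After op 2 (branch): HEAD=main@G [main=G topic=G]
After op 3 (branch): HEAD=main@G [dev=G main=G topic=G]
After op 4 (checkout): HEAD=dev@G [dev=G main=G topic=G]
After op 5 (checkout): HEAD=main@G [dev=G main=G topic=G]
After op 6 (commit): HEAD=main@D [dev=G main=D topic=G]
commit A: parents=[]
commit D: parents=['G']
commit G: parents=['A']

Answer: A G D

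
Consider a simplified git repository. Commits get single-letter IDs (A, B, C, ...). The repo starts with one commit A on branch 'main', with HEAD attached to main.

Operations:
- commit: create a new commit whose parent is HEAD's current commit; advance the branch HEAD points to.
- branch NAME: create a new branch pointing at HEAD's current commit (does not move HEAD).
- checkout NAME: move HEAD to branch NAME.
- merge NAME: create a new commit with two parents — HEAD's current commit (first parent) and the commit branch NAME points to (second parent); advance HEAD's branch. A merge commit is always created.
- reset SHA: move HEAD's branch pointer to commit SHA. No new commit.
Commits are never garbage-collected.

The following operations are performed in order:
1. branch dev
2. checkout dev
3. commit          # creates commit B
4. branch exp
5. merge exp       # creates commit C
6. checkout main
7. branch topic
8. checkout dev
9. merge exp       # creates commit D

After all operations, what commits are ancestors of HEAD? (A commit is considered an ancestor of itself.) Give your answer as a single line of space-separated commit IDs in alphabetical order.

After op 1 (branch): HEAD=main@A [dev=A main=A]
After op 2 (checkout): HEAD=dev@A [dev=A main=A]
After op 3 (commit): HEAD=dev@B [dev=B main=A]
After op 4 (branch): HEAD=dev@B [dev=B exp=B main=A]
After op 5 (merge): HEAD=dev@C [dev=C exp=B main=A]
After op 6 (checkout): HEAD=main@A [dev=C exp=B main=A]
After op 7 (branch): HEAD=main@A [dev=C exp=B main=A topic=A]
After op 8 (checkout): HEAD=dev@C [dev=C exp=B main=A topic=A]
After op 9 (merge): HEAD=dev@D [dev=D exp=B main=A topic=A]

Answer: A B C D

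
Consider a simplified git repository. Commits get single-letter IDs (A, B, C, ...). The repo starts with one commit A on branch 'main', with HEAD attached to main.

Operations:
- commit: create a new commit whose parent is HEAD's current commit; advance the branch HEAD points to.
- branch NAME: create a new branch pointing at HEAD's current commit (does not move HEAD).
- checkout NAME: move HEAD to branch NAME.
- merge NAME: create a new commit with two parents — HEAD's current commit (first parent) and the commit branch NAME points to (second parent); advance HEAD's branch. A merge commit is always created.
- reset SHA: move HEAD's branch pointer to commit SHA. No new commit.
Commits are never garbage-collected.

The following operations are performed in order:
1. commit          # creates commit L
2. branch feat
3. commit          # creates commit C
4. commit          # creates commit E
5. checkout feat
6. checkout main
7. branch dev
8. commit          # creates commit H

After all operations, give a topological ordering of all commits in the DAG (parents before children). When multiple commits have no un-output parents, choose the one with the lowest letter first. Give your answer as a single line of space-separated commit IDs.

Answer: A L C E H

Derivation:
After op 1 (commit): HEAD=main@L [main=L]
After op 2 (branch): HEAD=main@L [feat=L main=L]
After op 3 (commit): HEAD=main@C [feat=L main=C]
After op 4 (commit): HEAD=main@E [feat=L main=E]
After op 5 (checkout): HEAD=feat@L [feat=L main=E]
After op 6 (checkout): HEAD=main@E [feat=L main=E]
After op 7 (branch): HEAD=main@E [dev=E feat=L main=E]
After op 8 (commit): HEAD=main@H [dev=E feat=L main=H]
commit A: parents=[]
commit C: parents=['L']
commit E: parents=['C']
commit H: parents=['E']
commit L: parents=['A']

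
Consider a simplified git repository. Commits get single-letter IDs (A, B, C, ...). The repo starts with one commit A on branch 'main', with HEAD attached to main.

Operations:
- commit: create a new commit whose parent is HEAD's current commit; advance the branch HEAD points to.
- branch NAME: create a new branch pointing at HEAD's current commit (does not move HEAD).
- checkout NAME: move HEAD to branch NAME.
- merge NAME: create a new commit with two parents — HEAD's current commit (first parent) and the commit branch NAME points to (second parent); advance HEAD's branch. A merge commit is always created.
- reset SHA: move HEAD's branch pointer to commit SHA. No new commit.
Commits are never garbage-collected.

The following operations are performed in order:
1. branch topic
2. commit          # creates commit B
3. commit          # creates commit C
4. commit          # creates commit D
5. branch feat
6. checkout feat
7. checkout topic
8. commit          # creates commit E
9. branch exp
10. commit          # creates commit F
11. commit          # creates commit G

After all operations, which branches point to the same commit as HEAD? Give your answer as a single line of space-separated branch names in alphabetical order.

After op 1 (branch): HEAD=main@A [main=A topic=A]
After op 2 (commit): HEAD=main@B [main=B topic=A]
After op 3 (commit): HEAD=main@C [main=C topic=A]
After op 4 (commit): HEAD=main@D [main=D topic=A]
After op 5 (branch): HEAD=main@D [feat=D main=D topic=A]
After op 6 (checkout): HEAD=feat@D [feat=D main=D topic=A]
After op 7 (checkout): HEAD=topic@A [feat=D main=D topic=A]
After op 8 (commit): HEAD=topic@E [feat=D main=D topic=E]
After op 9 (branch): HEAD=topic@E [exp=E feat=D main=D topic=E]
After op 10 (commit): HEAD=topic@F [exp=E feat=D main=D topic=F]
After op 11 (commit): HEAD=topic@G [exp=E feat=D main=D topic=G]

Answer: topic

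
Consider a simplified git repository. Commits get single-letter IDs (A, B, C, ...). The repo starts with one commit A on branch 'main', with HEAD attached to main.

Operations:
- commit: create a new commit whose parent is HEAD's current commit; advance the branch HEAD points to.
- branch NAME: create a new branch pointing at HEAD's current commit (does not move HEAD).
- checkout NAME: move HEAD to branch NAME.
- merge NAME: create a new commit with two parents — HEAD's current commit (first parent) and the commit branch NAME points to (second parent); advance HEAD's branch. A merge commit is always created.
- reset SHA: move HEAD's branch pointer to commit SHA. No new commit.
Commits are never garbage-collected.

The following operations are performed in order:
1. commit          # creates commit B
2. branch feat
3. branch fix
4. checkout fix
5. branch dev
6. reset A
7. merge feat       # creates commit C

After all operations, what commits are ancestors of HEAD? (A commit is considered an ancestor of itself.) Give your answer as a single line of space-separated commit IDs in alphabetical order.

After op 1 (commit): HEAD=main@B [main=B]
After op 2 (branch): HEAD=main@B [feat=B main=B]
After op 3 (branch): HEAD=main@B [feat=B fix=B main=B]
After op 4 (checkout): HEAD=fix@B [feat=B fix=B main=B]
After op 5 (branch): HEAD=fix@B [dev=B feat=B fix=B main=B]
After op 6 (reset): HEAD=fix@A [dev=B feat=B fix=A main=B]
After op 7 (merge): HEAD=fix@C [dev=B feat=B fix=C main=B]

Answer: A B C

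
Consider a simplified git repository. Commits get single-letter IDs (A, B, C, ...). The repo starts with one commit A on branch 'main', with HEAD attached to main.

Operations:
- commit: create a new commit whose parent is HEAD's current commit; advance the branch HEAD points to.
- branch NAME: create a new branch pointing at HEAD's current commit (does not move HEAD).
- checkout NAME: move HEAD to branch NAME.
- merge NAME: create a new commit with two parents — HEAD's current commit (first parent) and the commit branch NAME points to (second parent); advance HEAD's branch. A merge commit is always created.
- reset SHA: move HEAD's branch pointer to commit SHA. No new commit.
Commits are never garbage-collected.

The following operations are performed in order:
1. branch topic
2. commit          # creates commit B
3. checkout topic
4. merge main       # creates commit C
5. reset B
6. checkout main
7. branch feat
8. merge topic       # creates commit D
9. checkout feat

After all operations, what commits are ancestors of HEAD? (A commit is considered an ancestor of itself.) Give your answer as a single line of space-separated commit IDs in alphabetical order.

After op 1 (branch): HEAD=main@A [main=A topic=A]
After op 2 (commit): HEAD=main@B [main=B topic=A]
After op 3 (checkout): HEAD=topic@A [main=B topic=A]
After op 4 (merge): HEAD=topic@C [main=B topic=C]
After op 5 (reset): HEAD=topic@B [main=B topic=B]
After op 6 (checkout): HEAD=main@B [main=B topic=B]
After op 7 (branch): HEAD=main@B [feat=B main=B topic=B]
After op 8 (merge): HEAD=main@D [feat=B main=D topic=B]
After op 9 (checkout): HEAD=feat@B [feat=B main=D topic=B]

Answer: A B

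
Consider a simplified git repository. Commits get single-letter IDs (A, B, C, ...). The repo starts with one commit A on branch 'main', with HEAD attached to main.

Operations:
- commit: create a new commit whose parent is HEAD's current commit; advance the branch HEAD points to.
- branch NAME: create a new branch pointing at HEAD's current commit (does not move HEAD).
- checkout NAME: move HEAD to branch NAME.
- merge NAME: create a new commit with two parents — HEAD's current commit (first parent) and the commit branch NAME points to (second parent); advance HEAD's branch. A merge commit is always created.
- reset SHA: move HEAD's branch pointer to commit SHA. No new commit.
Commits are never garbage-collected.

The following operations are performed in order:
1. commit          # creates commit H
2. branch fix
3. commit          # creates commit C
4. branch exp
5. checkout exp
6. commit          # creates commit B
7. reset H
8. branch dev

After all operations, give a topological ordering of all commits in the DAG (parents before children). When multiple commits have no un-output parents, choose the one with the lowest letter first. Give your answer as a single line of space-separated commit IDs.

Answer: A H C B

Derivation:
After op 1 (commit): HEAD=main@H [main=H]
After op 2 (branch): HEAD=main@H [fix=H main=H]
After op 3 (commit): HEAD=main@C [fix=H main=C]
After op 4 (branch): HEAD=main@C [exp=C fix=H main=C]
After op 5 (checkout): HEAD=exp@C [exp=C fix=H main=C]
After op 6 (commit): HEAD=exp@B [exp=B fix=H main=C]
After op 7 (reset): HEAD=exp@H [exp=H fix=H main=C]
After op 8 (branch): HEAD=exp@H [dev=H exp=H fix=H main=C]
commit A: parents=[]
commit B: parents=['C']
commit C: parents=['H']
commit H: parents=['A']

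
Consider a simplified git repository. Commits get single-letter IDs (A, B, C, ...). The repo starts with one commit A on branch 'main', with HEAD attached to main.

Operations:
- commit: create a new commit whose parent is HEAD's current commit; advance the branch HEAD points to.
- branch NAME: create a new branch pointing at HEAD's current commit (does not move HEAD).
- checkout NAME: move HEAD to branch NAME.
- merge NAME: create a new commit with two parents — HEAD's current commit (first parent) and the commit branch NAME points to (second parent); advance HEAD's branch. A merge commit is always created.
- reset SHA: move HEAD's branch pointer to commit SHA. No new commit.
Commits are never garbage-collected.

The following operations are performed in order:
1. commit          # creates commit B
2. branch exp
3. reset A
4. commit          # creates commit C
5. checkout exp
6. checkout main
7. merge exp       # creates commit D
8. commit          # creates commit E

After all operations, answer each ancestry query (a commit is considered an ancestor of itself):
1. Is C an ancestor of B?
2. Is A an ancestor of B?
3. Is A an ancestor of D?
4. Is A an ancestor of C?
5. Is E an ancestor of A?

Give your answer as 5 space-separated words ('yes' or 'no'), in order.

After op 1 (commit): HEAD=main@B [main=B]
After op 2 (branch): HEAD=main@B [exp=B main=B]
After op 3 (reset): HEAD=main@A [exp=B main=A]
After op 4 (commit): HEAD=main@C [exp=B main=C]
After op 5 (checkout): HEAD=exp@B [exp=B main=C]
After op 6 (checkout): HEAD=main@C [exp=B main=C]
After op 7 (merge): HEAD=main@D [exp=B main=D]
After op 8 (commit): HEAD=main@E [exp=B main=E]
ancestors(B) = {A,B}; C in? no
ancestors(B) = {A,B}; A in? yes
ancestors(D) = {A,B,C,D}; A in? yes
ancestors(C) = {A,C}; A in? yes
ancestors(A) = {A}; E in? no

Answer: no yes yes yes no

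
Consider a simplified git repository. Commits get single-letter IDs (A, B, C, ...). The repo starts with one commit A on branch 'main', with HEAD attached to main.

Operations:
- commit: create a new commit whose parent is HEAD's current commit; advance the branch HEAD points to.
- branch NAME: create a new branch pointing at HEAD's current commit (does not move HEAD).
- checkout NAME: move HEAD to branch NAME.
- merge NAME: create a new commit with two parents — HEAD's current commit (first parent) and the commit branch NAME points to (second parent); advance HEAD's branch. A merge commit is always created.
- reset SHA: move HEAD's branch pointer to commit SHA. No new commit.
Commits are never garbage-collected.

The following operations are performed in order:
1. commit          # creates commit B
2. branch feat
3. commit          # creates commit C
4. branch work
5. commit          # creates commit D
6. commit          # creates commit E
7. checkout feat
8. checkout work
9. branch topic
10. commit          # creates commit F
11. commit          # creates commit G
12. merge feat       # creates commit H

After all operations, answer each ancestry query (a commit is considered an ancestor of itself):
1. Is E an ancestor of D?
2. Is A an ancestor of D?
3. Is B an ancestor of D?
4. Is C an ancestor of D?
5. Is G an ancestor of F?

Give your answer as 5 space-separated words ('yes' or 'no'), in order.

Answer: no yes yes yes no

Derivation:
After op 1 (commit): HEAD=main@B [main=B]
After op 2 (branch): HEAD=main@B [feat=B main=B]
After op 3 (commit): HEAD=main@C [feat=B main=C]
After op 4 (branch): HEAD=main@C [feat=B main=C work=C]
After op 5 (commit): HEAD=main@D [feat=B main=D work=C]
After op 6 (commit): HEAD=main@E [feat=B main=E work=C]
After op 7 (checkout): HEAD=feat@B [feat=B main=E work=C]
After op 8 (checkout): HEAD=work@C [feat=B main=E work=C]
After op 9 (branch): HEAD=work@C [feat=B main=E topic=C work=C]
After op 10 (commit): HEAD=work@F [feat=B main=E topic=C work=F]
After op 11 (commit): HEAD=work@G [feat=B main=E topic=C work=G]
After op 12 (merge): HEAD=work@H [feat=B main=E topic=C work=H]
ancestors(D) = {A,B,C,D}; E in? no
ancestors(D) = {A,B,C,D}; A in? yes
ancestors(D) = {A,B,C,D}; B in? yes
ancestors(D) = {A,B,C,D}; C in? yes
ancestors(F) = {A,B,C,F}; G in? no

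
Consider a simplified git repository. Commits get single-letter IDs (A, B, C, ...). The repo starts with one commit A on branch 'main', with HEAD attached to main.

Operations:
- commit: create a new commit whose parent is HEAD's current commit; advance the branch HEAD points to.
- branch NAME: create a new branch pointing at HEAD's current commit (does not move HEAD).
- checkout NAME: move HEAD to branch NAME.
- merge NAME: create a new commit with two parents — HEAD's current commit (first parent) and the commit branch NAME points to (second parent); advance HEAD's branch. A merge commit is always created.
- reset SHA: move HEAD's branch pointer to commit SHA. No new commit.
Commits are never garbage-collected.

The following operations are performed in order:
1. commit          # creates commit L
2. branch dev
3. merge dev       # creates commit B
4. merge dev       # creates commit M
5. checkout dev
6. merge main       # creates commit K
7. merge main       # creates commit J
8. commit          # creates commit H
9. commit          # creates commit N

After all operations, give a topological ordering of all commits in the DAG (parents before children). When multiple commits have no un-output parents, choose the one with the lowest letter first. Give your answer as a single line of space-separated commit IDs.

After op 1 (commit): HEAD=main@L [main=L]
After op 2 (branch): HEAD=main@L [dev=L main=L]
After op 3 (merge): HEAD=main@B [dev=L main=B]
After op 4 (merge): HEAD=main@M [dev=L main=M]
After op 5 (checkout): HEAD=dev@L [dev=L main=M]
After op 6 (merge): HEAD=dev@K [dev=K main=M]
After op 7 (merge): HEAD=dev@J [dev=J main=M]
After op 8 (commit): HEAD=dev@H [dev=H main=M]
After op 9 (commit): HEAD=dev@N [dev=N main=M]
commit A: parents=[]
commit B: parents=['L', 'L']
commit H: parents=['J']
commit J: parents=['K', 'M']
commit K: parents=['L', 'M']
commit L: parents=['A']
commit M: parents=['B', 'L']
commit N: parents=['H']

Answer: A L B M K J H N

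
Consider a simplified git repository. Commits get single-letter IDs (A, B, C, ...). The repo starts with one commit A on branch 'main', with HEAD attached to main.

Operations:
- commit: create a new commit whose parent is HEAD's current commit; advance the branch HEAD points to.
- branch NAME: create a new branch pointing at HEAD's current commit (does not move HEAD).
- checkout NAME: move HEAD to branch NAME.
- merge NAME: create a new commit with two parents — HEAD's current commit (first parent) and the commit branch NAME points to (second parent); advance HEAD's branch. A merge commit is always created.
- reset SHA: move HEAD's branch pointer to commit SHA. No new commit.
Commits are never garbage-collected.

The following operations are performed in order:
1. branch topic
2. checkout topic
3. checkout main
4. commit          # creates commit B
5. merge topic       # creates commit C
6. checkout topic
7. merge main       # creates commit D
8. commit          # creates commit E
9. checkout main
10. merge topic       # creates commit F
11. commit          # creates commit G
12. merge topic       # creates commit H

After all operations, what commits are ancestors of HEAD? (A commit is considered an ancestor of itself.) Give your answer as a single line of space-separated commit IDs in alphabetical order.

After op 1 (branch): HEAD=main@A [main=A topic=A]
After op 2 (checkout): HEAD=topic@A [main=A topic=A]
After op 3 (checkout): HEAD=main@A [main=A topic=A]
After op 4 (commit): HEAD=main@B [main=B topic=A]
After op 5 (merge): HEAD=main@C [main=C topic=A]
After op 6 (checkout): HEAD=topic@A [main=C topic=A]
After op 7 (merge): HEAD=topic@D [main=C topic=D]
After op 8 (commit): HEAD=topic@E [main=C topic=E]
After op 9 (checkout): HEAD=main@C [main=C topic=E]
After op 10 (merge): HEAD=main@F [main=F topic=E]
After op 11 (commit): HEAD=main@G [main=G topic=E]
After op 12 (merge): HEAD=main@H [main=H topic=E]

Answer: A B C D E F G H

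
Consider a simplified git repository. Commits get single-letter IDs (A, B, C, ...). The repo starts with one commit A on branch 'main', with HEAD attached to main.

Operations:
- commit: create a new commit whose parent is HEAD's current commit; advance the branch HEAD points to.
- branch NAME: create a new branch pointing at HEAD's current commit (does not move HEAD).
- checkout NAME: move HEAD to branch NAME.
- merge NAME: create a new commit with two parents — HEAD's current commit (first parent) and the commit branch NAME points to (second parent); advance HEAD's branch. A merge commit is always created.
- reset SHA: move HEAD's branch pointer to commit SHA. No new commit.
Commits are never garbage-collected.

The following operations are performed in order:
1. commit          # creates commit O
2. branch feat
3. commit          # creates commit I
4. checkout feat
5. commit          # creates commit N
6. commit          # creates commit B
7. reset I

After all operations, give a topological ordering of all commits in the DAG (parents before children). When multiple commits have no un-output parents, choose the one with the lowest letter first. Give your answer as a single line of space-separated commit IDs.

Answer: A O I N B

Derivation:
After op 1 (commit): HEAD=main@O [main=O]
After op 2 (branch): HEAD=main@O [feat=O main=O]
After op 3 (commit): HEAD=main@I [feat=O main=I]
After op 4 (checkout): HEAD=feat@O [feat=O main=I]
After op 5 (commit): HEAD=feat@N [feat=N main=I]
After op 6 (commit): HEAD=feat@B [feat=B main=I]
After op 7 (reset): HEAD=feat@I [feat=I main=I]
commit A: parents=[]
commit B: parents=['N']
commit I: parents=['O']
commit N: parents=['O']
commit O: parents=['A']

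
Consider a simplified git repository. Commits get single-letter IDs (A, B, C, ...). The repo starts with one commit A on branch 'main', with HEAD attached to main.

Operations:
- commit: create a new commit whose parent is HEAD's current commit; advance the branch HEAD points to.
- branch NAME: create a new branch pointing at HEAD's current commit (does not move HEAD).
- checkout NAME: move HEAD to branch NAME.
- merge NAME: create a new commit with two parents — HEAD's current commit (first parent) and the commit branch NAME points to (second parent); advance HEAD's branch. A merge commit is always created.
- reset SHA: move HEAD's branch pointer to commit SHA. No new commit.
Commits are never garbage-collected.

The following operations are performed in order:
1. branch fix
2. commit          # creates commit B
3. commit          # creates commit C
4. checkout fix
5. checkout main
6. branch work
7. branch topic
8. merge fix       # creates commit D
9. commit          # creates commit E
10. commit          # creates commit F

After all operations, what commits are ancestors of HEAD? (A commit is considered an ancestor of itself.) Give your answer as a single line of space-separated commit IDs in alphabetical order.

After op 1 (branch): HEAD=main@A [fix=A main=A]
After op 2 (commit): HEAD=main@B [fix=A main=B]
After op 3 (commit): HEAD=main@C [fix=A main=C]
After op 4 (checkout): HEAD=fix@A [fix=A main=C]
After op 5 (checkout): HEAD=main@C [fix=A main=C]
After op 6 (branch): HEAD=main@C [fix=A main=C work=C]
After op 7 (branch): HEAD=main@C [fix=A main=C topic=C work=C]
After op 8 (merge): HEAD=main@D [fix=A main=D topic=C work=C]
After op 9 (commit): HEAD=main@E [fix=A main=E topic=C work=C]
After op 10 (commit): HEAD=main@F [fix=A main=F topic=C work=C]

Answer: A B C D E F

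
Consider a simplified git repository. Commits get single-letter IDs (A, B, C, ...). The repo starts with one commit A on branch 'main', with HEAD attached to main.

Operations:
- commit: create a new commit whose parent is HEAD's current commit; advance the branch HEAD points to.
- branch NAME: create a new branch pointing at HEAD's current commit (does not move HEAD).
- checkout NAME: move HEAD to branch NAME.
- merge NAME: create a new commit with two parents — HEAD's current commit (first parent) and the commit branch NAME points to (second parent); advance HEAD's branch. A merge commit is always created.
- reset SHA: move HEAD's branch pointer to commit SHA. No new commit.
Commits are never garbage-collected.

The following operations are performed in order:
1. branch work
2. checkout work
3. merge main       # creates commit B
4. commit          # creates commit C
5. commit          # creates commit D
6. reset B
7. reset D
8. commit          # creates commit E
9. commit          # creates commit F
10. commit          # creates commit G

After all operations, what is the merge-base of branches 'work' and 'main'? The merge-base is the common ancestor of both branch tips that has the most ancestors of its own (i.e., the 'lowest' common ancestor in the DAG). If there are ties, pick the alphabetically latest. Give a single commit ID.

After op 1 (branch): HEAD=main@A [main=A work=A]
After op 2 (checkout): HEAD=work@A [main=A work=A]
After op 3 (merge): HEAD=work@B [main=A work=B]
After op 4 (commit): HEAD=work@C [main=A work=C]
After op 5 (commit): HEAD=work@D [main=A work=D]
After op 6 (reset): HEAD=work@B [main=A work=B]
After op 7 (reset): HEAD=work@D [main=A work=D]
After op 8 (commit): HEAD=work@E [main=A work=E]
After op 9 (commit): HEAD=work@F [main=A work=F]
After op 10 (commit): HEAD=work@G [main=A work=G]
ancestors(work=G): ['A', 'B', 'C', 'D', 'E', 'F', 'G']
ancestors(main=A): ['A']
common: ['A']

Answer: A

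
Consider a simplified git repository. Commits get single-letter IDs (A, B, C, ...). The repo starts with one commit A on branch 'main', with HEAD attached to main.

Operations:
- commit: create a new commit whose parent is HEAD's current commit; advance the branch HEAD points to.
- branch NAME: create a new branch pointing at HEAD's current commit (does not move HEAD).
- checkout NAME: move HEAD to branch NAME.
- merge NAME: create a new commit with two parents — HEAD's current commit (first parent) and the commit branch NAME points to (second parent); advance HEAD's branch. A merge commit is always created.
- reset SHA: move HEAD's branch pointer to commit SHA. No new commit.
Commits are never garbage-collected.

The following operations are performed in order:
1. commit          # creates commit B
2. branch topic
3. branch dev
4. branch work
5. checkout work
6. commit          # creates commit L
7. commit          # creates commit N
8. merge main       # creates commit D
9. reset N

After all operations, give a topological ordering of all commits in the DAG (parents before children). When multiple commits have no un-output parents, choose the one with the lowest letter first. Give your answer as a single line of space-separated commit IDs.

After op 1 (commit): HEAD=main@B [main=B]
After op 2 (branch): HEAD=main@B [main=B topic=B]
After op 3 (branch): HEAD=main@B [dev=B main=B topic=B]
After op 4 (branch): HEAD=main@B [dev=B main=B topic=B work=B]
After op 5 (checkout): HEAD=work@B [dev=B main=B topic=B work=B]
After op 6 (commit): HEAD=work@L [dev=B main=B topic=B work=L]
After op 7 (commit): HEAD=work@N [dev=B main=B topic=B work=N]
After op 8 (merge): HEAD=work@D [dev=B main=B topic=B work=D]
After op 9 (reset): HEAD=work@N [dev=B main=B topic=B work=N]
commit A: parents=[]
commit B: parents=['A']
commit D: parents=['N', 'B']
commit L: parents=['B']
commit N: parents=['L']

Answer: A B L N D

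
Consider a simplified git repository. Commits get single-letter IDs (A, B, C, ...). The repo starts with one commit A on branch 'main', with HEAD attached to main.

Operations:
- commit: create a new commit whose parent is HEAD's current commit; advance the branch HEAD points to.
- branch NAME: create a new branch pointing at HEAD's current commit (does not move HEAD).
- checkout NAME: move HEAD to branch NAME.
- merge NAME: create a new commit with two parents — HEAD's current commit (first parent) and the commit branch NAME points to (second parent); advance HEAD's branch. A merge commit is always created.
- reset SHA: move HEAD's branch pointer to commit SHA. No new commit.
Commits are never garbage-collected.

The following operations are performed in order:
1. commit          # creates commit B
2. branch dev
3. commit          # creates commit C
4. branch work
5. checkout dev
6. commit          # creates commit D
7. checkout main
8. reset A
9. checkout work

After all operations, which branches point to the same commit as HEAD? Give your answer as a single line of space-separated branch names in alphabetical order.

Answer: work

Derivation:
After op 1 (commit): HEAD=main@B [main=B]
After op 2 (branch): HEAD=main@B [dev=B main=B]
After op 3 (commit): HEAD=main@C [dev=B main=C]
After op 4 (branch): HEAD=main@C [dev=B main=C work=C]
After op 5 (checkout): HEAD=dev@B [dev=B main=C work=C]
After op 6 (commit): HEAD=dev@D [dev=D main=C work=C]
After op 7 (checkout): HEAD=main@C [dev=D main=C work=C]
After op 8 (reset): HEAD=main@A [dev=D main=A work=C]
After op 9 (checkout): HEAD=work@C [dev=D main=A work=C]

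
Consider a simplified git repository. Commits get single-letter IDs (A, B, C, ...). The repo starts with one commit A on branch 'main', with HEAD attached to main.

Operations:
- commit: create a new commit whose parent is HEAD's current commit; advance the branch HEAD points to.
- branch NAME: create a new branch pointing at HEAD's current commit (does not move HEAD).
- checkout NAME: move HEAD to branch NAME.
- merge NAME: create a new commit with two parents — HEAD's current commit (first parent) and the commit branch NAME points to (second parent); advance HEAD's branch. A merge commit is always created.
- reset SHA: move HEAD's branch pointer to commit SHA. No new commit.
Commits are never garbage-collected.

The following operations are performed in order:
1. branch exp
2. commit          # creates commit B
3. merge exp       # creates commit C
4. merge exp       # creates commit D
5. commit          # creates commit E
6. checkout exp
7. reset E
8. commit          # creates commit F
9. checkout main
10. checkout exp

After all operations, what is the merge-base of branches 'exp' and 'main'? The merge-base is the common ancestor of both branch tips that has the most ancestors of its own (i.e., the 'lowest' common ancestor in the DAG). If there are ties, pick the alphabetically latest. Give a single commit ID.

After op 1 (branch): HEAD=main@A [exp=A main=A]
After op 2 (commit): HEAD=main@B [exp=A main=B]
After op 3 (merge): HEAD=main@C [exp=A main=C]
After op 4 (merge): HEAD=main@D [exp=A main=D]
After op 5 (commit): HEAD=main@E [exp=A main=E]
After op 6 (checkout): HEAD=exp@A [exp=A main=E]
After op 7 (reset): HEAD=exp@E [exp=E main=E]
After op 8 (commit): HEAD=exp@F [exp=F main=E]
After op 9 (checkout): HEAD=main@E [exp=F main=E]
After op 10 (checkout): HEAD=exp@F [exp=F main=E]
ancestors(exp=F): ['A', 'B', 'C', 'D', 'E', 'F']
ancestors(main=E): ['A', 'B', 'C', 'D', 'E']
common: ['A', 'B', 'C', 'D', 'E']

Answer: E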